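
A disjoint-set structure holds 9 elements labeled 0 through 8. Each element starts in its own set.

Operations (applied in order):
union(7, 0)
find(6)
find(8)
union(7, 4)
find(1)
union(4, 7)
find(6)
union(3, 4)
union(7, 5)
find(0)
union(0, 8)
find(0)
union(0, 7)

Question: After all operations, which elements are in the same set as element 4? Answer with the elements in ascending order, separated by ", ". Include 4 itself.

Step 1: union(7, 0) -> merged; set of 7 now {0, 7}
Step 2: find(6) -> no change; set of 6 is {6}
Step 3: find(8) -> no change; set of 8 is {8}
Step 4: union(7, 4) -> merged; set of 7 now {0, 4, 7}
Step 5: find(1) -> no change; set of 1 is {1}
Step 6: union(4, 7) -> already same set; set of 4 now {0, 4, 7}
Step 7: find(6) -> no change; set of 6 is {6}
Step 8: union(3, 4) -> merged; set of 3 now {0, 3, 4, 7}
Step 9: union(7, 5) -> merged; set of 7 now {0, 3, 4, 5, 7}
Step 10: find(0) -> no change; set of 0 is {0, 3, 4, 5, 7}
Step 11: union(0, 8) -> merged; set of 0 now {0, 3, 4, 5, 7, 8}
Step 12: find(0) -> no change; set of 0 is {0, 3, 4, 5, 7, 8}
Step 13: union(0, 7) -> already same set; set of 0 now {0, 3, 4, 5, 7, 8}
Component of 4: {0, 3, 4, 5, 7, 8}

Answer: 0, 3, 4, 5, 7, 8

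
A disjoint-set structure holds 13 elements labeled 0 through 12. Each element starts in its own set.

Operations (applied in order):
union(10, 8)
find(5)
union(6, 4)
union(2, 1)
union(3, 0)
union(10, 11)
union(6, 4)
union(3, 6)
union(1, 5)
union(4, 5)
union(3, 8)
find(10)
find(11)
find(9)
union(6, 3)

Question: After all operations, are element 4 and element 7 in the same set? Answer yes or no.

Answer: no

Derivation:
Step 1: union(10, 8) -> merged; set of 10 now {8, 10}
Step 2: find(5) -> no change; set of 5 is {5}
Step 3: union(6, 4) -> merged; set of 6 now {4, 6}
Step 4: union(2, 1) -> merged; set of 2 now {1, 2}
Step 5: union(3, 0) -> merged; set of 3 now {0, 3}
Step 6: union(10, 11) -> merged; set of 10 now {8, 10, 11}
Step 7: union(6, 4) -> already same set; set of 6 now {4, 6}
Step 8: union(3, 6) -> merged; set of 3 now {0, 3, 4, 6}
Step 9: union(1, 5) -> merged; set of 1 now {1, 2, 5}
Step 10: union(4, 5) -> merged; set of 4 now {0, 1, 2, 3, 4, 5, 6}
Step 11: union(3, 8) -> merged; set of 3 now {0, 1, 2, 3, 4, 5, 6, 8, 10, 11}
Step 12: find(10) -> no change; set of 10 is {0, 1, 2, 3, 4, 5, 6, 8, 10, 11}
Step 13: find(11) -> no change; set of 11 is {0, 1, 2, 3, 4, 5, 6, 8, 10, 11}
Step 14: find(9) -> no change; set of 9 is {9}
Step 15: union(6, 3) -> already same set; set of 6 now {0, 1, 2, 3, 4, 5, 6, 8, 10, 11}
Set of 4: {0, 1, 2, 3, 4, 5, 6, 8, 10, 11}; 7 is not a member.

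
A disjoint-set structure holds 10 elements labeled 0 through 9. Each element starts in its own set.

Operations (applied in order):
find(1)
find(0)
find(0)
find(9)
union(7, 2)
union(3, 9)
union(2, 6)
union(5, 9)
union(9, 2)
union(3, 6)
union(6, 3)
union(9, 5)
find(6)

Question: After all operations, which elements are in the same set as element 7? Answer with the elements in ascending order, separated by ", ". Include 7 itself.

Step 1: find(1) -> no change; set of 1 is {1}
Step 2: find(0) -> no change; set of 0 is {0}
Step 3: find(0) -> no change; set of 0 is {0}
Step 4: find(9) -> no change; set of 9 is {9}
Step 5: union(7, 2) -> merged; set of 7 now {2, 7}
Step 6: union(3, 9) -> merged; set of 3 now {3, 9}
Step 7: union(2, 6) -> merged; set of 2 now {2, 6, 7}
Step 8: union(5, 9) -> merged; set of 5 now {3, 5, 9}
Step 9: union(9, 2) -> merged; set of 9 now {2, 3, 5, 6, 7, 9}
Step 10: union(3, 6) -> already same set; set of 3 now {2, 3, 5, 6, 7, 9}
Step 11: union(6, 3) -> already same set; set of 6 now {2, 3, 5, 6, 7, 9}
Step 12: union(9, 5) -> already same set; set of 9 now {2, 3, 5, 6, 7, 9}
Step 13: find(6) -> no change; set of 6 is {2, 3, 5, 6, 7, 9}
Component of 7: {2, 3, 5, 6, 7, 9}

Answer: 2, 3, 5, 6, 7, 9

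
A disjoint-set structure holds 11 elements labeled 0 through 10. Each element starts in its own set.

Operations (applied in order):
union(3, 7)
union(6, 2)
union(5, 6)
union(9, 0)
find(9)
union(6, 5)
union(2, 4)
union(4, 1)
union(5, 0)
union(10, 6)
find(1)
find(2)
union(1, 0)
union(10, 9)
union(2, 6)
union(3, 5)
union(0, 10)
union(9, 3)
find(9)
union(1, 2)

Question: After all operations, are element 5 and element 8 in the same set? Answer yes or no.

Answer: no

Derivation:
Step 1: union(3, 7) -> merged; set of 3 now {3, 7}
Step 2: union(6, 2) -> merged; set of 6 now {2, 6}
Step 3: union(5, 6) -> merged; set of 5 now {2, 5, 6}
Step 4: union(9, 0) -> merged; set of 9 now {0, 9}
Step 5: find(9) -> no change; set of 9 is {0, 9}
Step 6: union(6, 5) -> already same set; set of 6 now {2, 5, 6}
Step 7: union(2, 4) -> merged; set of 2 now {2, 4, 5, 6}
Step 8: union(4, 1) -> merged; set of 4 now {1, 2, 4, 5, 6}
Step 9: union(5, 0) -> merged; set of 5 now {0, 1, 2, 4, 5, 6, 9}
Step 10: union(10, 6) -> merged; set of 10 now {0, 1, 2, 4, 5, 6, 9, 10}
Step 11: find(1) -> no change; set of 1 is {0, 1, 2, 4, 5, 6, 9, 10}
Step 12: find(2) -> no change; set of 2 is {0, 1, 2, 4, 5, 6, 9, 10}
Step 13: union(1, 0) -> already same set; set of 1 now {0, 1, 2, 4, 5, 6, 9, 10}
Step 14: union(10, 9) -> already same set; set of 10 now {0, 1, 2, 4, 5, 6, 9, 10}
Step 15: union(2, 6) -> already same set; set of 2 now {0, 1, 2, 4, 5, 6, 9, 10}
Step 16: union(3, 5) -> merged; set of 3 now {0, 1, 2, 3, 4, 5, 6, 7, 9, 10}
Step 17: union(0, 10) -> already same set; set of 0 now {0, 1, 2, 3, 4, 5, 6, 7, 9, 10}
Step 18: union(9, 3) -> already same set; set of 9 now {0, 1, 2, 3, 4, 5, 6, 7, 9, 10}
Step 19: find(9) -> no change; set of 9 is {0, 1, 2, 3, 4, 5, 6, 7, 9, 10}
Step 20: union(1, 2) -> already same set; set of 1 now {0, 1, 2, 3, 4, 5, 6, 7, 9, 10}
Set of 5: {0, 1, 2, 3, 4, 5, 6, 7, 9, 10}; 8 is not a member.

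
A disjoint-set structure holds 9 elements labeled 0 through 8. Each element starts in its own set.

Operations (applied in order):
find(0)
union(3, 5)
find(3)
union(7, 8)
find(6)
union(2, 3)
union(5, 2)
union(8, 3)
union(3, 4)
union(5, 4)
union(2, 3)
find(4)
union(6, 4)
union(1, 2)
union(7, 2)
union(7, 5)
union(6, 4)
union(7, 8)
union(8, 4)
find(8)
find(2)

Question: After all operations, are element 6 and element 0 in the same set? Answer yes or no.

Step 1: find(0) -> no change; set of 0 is {0}
Step 2: union(3, 5) -> merged; set of 3 now {3, 5}
Step 3: find(3) -> no change; set of 3 is {3, 5}
Step 4: union(7, 8) -> merged; set of 7 now {7, 8}
Step 5: find(6) -> no change; set of 6 is {6}
Step 6: union(2, 3) -> merged; set of 2 now {2, 3, 5}
Step 7: union(5, 2) -> already same set; set of 5 now {2, 3, 5}
Step 8: union(8, 3) -> merged; set of 8 now {2, 3, 5, 7, 8}
Step 9: union(3, 4) -> merged; set of 3 now {2, 3, 4, 5, 7, 8}
Step 10: union(5, 4) -> already same set; set of 5 now {2, 3, 4, 5, 7, 8}
Step 11: union(2, 3) -> already same set; set of 2 now {2, 3, 4, 5, 7, 8}
Step 12: find(4) -> no change; set of 4 is {2, 3, 4, 5, 7, 8}
Step 13: union(6, 4) -> merged; set of 6 now {2, 3, 4, 5, 6, 7, 8}
Step 14: union(1, 2) -> merged; set of 1 now {1, 2, 3, 4, 5, 6, 7, 8}
Step 15: union(7, 2) -> already same set; set of 7 now {1, 2, 3, 4, 5, 6, 7, 8}
Step 16: union(7, 5) -> already same set; set of 7 now {1, 2, 3, 4, 5, 6, 7, 8}
Step 17: union(6, 4) -> already same set; set of 6 now {1, 2, 3, 4, 5, 6, 7, 8}
Step 18: union(7, 8) -> already same set; set of 7 now {1, 2, 3, 4, 5, 6, 7, 8}
Step 19: union(8, 4) -> already same set; set of 8 now {1, 2, 3, 4, 5, 6, 7, 8}
Step 20: find(8) -> no change; set of 8 is {1, 2, 3, 4, 5, 6, 7, 8}
Step 21: find(2) -> no change; set of 2 is {1, 2, 3, 4, 5, 6, 7, 8}
Set of 6: {1, 2, 3, 4, 5, 6, 7, 8}; 0 is not a member.

Answer: no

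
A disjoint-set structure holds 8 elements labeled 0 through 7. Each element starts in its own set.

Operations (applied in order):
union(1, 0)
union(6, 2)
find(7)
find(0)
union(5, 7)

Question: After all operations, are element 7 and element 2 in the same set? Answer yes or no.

Step 1: union(1, 0) -> merged; set of 1 now {0, 1}
Step 2: union(6, 2) -> merged; set of 6 now {2, 6}
Step 3: find(7) -> no change; set of 7 is {7}
Step 4: find(0) -> no change; set of 0 is {0, 1}
Step 5: union(5, 7) -> merged; set of 5 now {5, 7}
Set of 7: {5, 7}; 2 is not a member.

Answer: no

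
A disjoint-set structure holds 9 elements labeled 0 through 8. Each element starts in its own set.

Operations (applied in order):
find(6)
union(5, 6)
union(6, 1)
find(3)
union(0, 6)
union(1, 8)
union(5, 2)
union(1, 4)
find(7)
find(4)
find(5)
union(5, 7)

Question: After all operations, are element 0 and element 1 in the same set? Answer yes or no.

Step 1: find(6) -> no change; set of 6 is {6}
Step 2: union(5, 6) -> merged; set of 5 now {5, 6}
Step 3: union(6, 1) -> merged; set of 6 now {1, 5, 6}
Step 4: find(3) -> no change; set of 3 is {3}
Step 5: union(0, 6) -> merged; set of 0 now {0, 1, 5, 6}
Step 6: union(1, 8) -> merged; set of 1 now {0, 1, 5, 6, 8}
Step 7: union(5, 2) -> merged; set of 5 now {0, 1, 2, 5, 6, 8}
Step 8: union(1, 4) -> merged; set of 1 now {0, 1, 2, 4, 5, 6, 8}
Step 9: find(7) -> no change; set of 7 is {7}
Step 10: find(4) -> no change; set of 4 is {0, 1, 2, 4, 5, 6, 8}
Step 11: find(5) -> no change; set of 5 is {0, 1, 2, 4, 5, 6, 8}
Step 12: union(5, 7) -> merged; set of 5 now {0, 1, 2, 4, 5, 6, 7, 8}
Set of 0: {0, 1, 2, 4, 5, 6, 7, 8}; 1 is a member.

Answer: yes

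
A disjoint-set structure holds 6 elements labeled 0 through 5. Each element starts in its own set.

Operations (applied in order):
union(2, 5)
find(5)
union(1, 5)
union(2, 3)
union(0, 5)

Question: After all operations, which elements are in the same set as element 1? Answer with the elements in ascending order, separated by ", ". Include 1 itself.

Answer: 0, 1, 2, 3, 5

Derivation:
Step 1: union(2, 5) -> merged; set of 2 now {2, 5}
Step 2: find(5) -> no change; set of 5 is {2, 5}
Step 3: union(1, 5) -> merged; set of 1 now {1, 2, 5}
Step 4: union(2, 3) -> merged; set of 2 now {1, 2, 3, 5}
Step 5: union(0, 5) -> merged; set of 0 now {0, 1, 2, 3, 5}
Component of 1: {0, 1, 2, 3, 5}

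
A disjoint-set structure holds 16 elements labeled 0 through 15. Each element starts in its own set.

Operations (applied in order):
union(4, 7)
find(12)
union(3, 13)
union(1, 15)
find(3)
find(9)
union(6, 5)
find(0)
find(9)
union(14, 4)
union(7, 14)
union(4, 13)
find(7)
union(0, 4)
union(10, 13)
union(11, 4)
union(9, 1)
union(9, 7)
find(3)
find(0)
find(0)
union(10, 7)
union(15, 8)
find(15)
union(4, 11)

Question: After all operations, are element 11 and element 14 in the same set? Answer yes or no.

Step 1: union(4, 7) -> merged; set of 4 now {4, 7}
Step 2: find(12) -> no change; set of 12 is {12}
Step 3: union(3, 13) -> merged; set of 3 now {3, 13}
Step 4: union(1, 15) -> merged; set of 1 now {1, 15}
Step 5: find(3) -> no change; set of 3 is {3, 13}
Step 6: find(9) -> no change; set of 9 is {9}
Step 7: union(6, 5) -> merged; set of 6 now {5, 6}
Step 8: find(0) -> no change; set of 0 is {0}
Step 9: find(9) -> no change; set of 9 is {9}
Step 10: union(14, 4) -> merged; set of 14 now {4, 7, 14}
Step 11: union(7, 14) -> already same set; set of 7 now {4, 7, 14}
Step 12: union(4, 13) -> merged; set of 4 now {3, 4, 7, 13, 14}
Step 13: find(7) -> no change; set of 7 is {3, 4, 7, 13, 14}
Step 14: union(0, 4) -> merged; set of 0 now {0, 3, 4, 7, 13, 14}
Step 15: union(10, 13) -> merged; set of 10 now {0, 3, 4, 7, 10, 13, 14}
Step 16: union(11, 4) -> merged; set of 11 now {0, 3, 4, 7, 10, 11, 13, 14}
Step 17: union(9, 1) -> merged; set of 9 now {1, 9, 15}
Step 18: union(9, 7) -> merged; set of 9 now {0, 1, 3, 4, 7, 9, 10, 11, 13, 14, 15}
Step 19: find(3) -> no change; set of 3 is {0, 1, 3, 4, 7, 9, 10, 11, 13, 14, 15}
Step 20: find(0) -> no change; set of 0 is {0, 1, 3, 4, 7, 9, 10, 11, 13, 14, 15}
Step 21: find(0) -> no change; set of 0 is {0, 1, 3, 4, 7, 9, 10, 11, 13, 14, 15}
Step 22: union(10, 7) -> already same set; set of 10 now {0, 1, 3, 4, 7, 9, 10, 11, 13, 14, 15}
Step 23: union(15, 8) -> merged; set of 15 now {0, 1, 3, 4, 7, 8, 9, 10, 11, 13, 14, 15}
Step 24: find(15) -> no change; set of 15 is {0, 1, 3, 4, 7, 8, 9, 10, 11, 13, 14, 15}
Step 25: union(4, 11) -> already same set; set of 4 now {0, 1, 3, 4, 7, 8, 9, 10, 11, 13, 14, 15}
Set of 11: {0, 1, 3, 4, 7, 8, 9, 10, 11, 13, 14, 15}; 14 is a member.

Answer: yes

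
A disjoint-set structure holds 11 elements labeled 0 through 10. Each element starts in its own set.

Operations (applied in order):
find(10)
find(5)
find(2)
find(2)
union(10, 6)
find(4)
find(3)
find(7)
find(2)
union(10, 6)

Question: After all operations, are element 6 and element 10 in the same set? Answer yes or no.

Step 1: find(10) -> no change; set of 10 is {10}
Step 2: find(5) -> no change; set of 5 is {5}
Step 3: find(2) -> no change; set of 2 is {2}
Step 4: find(2) -> no change; set of 2 is {2}
Step 5: union(10, 6) -> merged; set of 10 now {6, 10}
Step 6: find(4) -> no change; set of 4 is {4}
Step 7: find(3) -> no change; set of 3 is {3}
Step 8: find(7) -> no change; set of 7 is {7}
Step 9: find(2) -> no change; set of 2 is {2}
Step 10: union(10, 6) -> already same set; set of 10 now {6, 10}
Set of 6: {6, 10}; 10 is a member.

Answer: yes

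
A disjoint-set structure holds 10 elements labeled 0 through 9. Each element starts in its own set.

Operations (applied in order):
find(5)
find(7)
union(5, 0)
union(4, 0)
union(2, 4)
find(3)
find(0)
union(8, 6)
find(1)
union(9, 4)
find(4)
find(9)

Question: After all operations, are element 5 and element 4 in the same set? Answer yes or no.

Answer: yes

Derivation:
Step 1: find(5) -> no change; set of 5 is {5}
Step 2: find(7) -> no change; set of 7 is {7}
Step 3: union(5, 0) -> merged; set of 5 now {0, 5}
Step 4: union(4, 0) -> merged; set of 4 now {0, 4, 5}
Step 5: union(2, 4) -> merged; set of 2 now {0, 2, 4, 5}
Step 6: find(3) -> no change; set of 3 is {3}
Step 7: find(0) -> no change; set of 0 is {0, 2, 4, 5}
Step 8: union(8, 6) -> merged; set of 8 now {6, 8}
Step 9: find(1) -> no change; set of 1 is {1}
Step 10: union(9, 4) -> merged; set of 9 now {0, 2, 4, 5, 9}
Step 11: find(4) -> no change; set of 4 is {0, 2, 4, 5, 9}
Step 12: find(9) -> no change; set of 9 is {0, 2, 4, 5, 9}
Set of 5: {0, 2, 4, 5, 9}; 4 is a member.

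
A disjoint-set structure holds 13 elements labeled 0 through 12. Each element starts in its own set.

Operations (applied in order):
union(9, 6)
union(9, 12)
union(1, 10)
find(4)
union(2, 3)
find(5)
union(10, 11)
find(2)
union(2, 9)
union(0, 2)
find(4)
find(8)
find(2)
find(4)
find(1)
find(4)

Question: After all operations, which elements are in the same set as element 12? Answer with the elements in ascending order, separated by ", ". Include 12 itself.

Answer: 0, 2, 3, 6, 9, 12

Derivation:
Step 1: union(9, 6) -> merged; set of 9 now {6, 9}
Step 2: union(9, 12) -> merged; set of 9 now {6, 9, 12}
Step 3: union(1, 10) -> merged; set of 1 now {1, 10}
Step 4: find(4) -> no change; set of 4 is {4}
Step 5: union(2, 3) -> merged; set of 2 now {2, 3}
Step 6: find(5) -> no change; set of 5 is {5}
Step 7: union(10, 11) -> merged; set of 10 now {1, 10, 11}
Step 8: find(2) -> no change; set of 2 is {2, 3}
Step 9: union(2, 9) -> merged; set of 2 now {2, 3, 6, 9, 12}
Step 10: union(0, 2) -> merged; set of 0 now {0, 2, 3, 6, 9, 12}
Step 11: find(4) -> no change; set of 4 is {4}
Step 12: find(8) -> no change; set of 8 is {8}
Step 13: find(2) -> no change; set of 2 is {0, 2, 3, 6, 9, 12}
Step 14: find(4) -> no change; set of 4 is {4}
Step 15: find(1) -> no change; set of 1 is {1, 10, 11}
Step 16: find(4) -> no change; set of 4 is {4}
Component of 12: {0, 2, 3, 6, 9, 12}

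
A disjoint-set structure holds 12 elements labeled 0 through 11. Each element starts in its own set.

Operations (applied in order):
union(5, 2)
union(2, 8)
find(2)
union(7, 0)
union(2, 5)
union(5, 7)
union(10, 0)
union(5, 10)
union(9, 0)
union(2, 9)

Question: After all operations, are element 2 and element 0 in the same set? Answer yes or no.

Answer: yes

Derivation:
Step 1: union(5, 2) -> merged; set of 5 now {2, 5}
Step 2: union(2, 8) -> merged; set of 2 now {2, 5, 8}
Step 3: find(2) -> no change; set of 2 is {2, 5, 8}
Step 4: union(7, 0) -> merged; set of 7 now {0, 7}
Step 5: union(2, 5) -> already same set; set of 2 now {2, 5, 8}
Step 6: union(5, 7) -> merged; set of 5 now {0, 2, 5, 7, 8}
Step 7: union(10, 0) -> merged; set of 10 now {0, 2, 5, 7, 8, 10}
Step 8: union(5, 10) -> already same set; set of 5 now {0, 2, 5, 7, 8, 10}
Step 9: union(9, 0) -> merged; set of 9 now {0, 2, 5, 7, 8, 9, 10}
Step 10: union(2, 9) -> already same set; set of 2 now {0, 2, 5, 7, 8, 9, 10}
Set of 2: {0, 2, 5, 7, 8, 9, 10}; 0 is a member.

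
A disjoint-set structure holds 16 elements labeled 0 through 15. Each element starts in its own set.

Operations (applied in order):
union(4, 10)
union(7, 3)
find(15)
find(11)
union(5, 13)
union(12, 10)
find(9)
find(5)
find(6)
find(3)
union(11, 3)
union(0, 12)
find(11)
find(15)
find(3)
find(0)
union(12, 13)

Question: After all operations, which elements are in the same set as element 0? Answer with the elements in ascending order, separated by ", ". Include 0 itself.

Answer: 0, 4, 5, 10, 12, 13

Derivation:
Step 1: union(4, 10) -> merged; set of 4 now {4, 10}
Step 2: union(7, 3) -> merged; set of 7 now {3, 7}
Step 3: find(15) -> no change; set of 15 is {15}
Step 4: find(11) -> no change; set of 11 is {11}
Step 5: union(5, 13) -> merged; set of 5 now {5, 13}
Step 6: union(12, 10) -> merged; set of 12 now {4, 10, 12}
Step 7: find(9) -> no change; set of 9 is {9}
Step 8: find(5) -> no change; set of 5 is {5, 13}
Step 9: find(6) -> no change; set of 6 is {6}
Step 10: find(3) -> no change; set of 3 is {3, 7}
Step 11: union(11, 3) -> merged; set of 11 now {3, 7, 11}
Step 12: union(0, 12) -> merged; set of 0 now {0, 4, 10, 12}
Step 13: find(11) -> no change; set of 11 is {3, 7, 11}
Step 14: find(15) -> no change; set of 15 is {15}
Step 15: find(3) -> no change; set of 3 is {3, 7, 11}
Step 16: find(0) -> no change; set of 0 is {0, 4, 10, 12}
Step 17: union(12, 13) -> merged; set of 12 now {0, 4, 5, 10, 12, 13}
Component of 0: {0, 4, 5, 10, 12, 13}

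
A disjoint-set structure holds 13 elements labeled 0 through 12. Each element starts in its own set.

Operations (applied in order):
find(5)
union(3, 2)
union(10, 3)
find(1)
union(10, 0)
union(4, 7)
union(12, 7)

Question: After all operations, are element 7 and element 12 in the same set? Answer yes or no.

Step 1: find(5) -> no change; set of 5 is {5}
Step 2: union(3, 2) -> merged; set of 3 now {2, 3}
Step 3: union(10, 3) -> merged; set of 10 now {2, 3, 10}
Step 4: find(1) -> no change; set of 1 is {1}
Step 5: union(10, 0) -> merged; set of 10 now {0, 2, 3, 10}
Step 6: union(4, 7) -> merged; set of 4 now {4, 7}
Step 7: union(12, 7) -> merged; set of 12 now {4, 7, 12}
Set of 7: {4, 7, 12}; 12 is a member.

Answer: yes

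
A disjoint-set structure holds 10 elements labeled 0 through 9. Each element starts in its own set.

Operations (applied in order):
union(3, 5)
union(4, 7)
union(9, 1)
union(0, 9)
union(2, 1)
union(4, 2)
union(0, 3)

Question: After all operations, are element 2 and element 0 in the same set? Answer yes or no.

Answer: yes

Derivation:
Step 1: union(3, 5) -> merged; set of 3 now {3, 5}
Step 2: union(4, 7) -> merged; set of 4 now {4, 7}
Step 3: union(9, 1) -> merged; set of 9 now {1, 9}
Step 4: union(0, 9) -> merged; set of 0 now {0, 1, 9}
Step 5: union(2, 1) -> merged; set of 2 now {0, 1, 2, 9}
Step 6: union(4, 2) -> merged; set of 4 now {0, 1, 2, 4, 7, 9}
Step 7: union(0, 3) -> merged; set of 0 now {0, 1, 2, 3, 4, 5, 7, 9}
Set of 2: {0, 1, 2, 3, 4, 5, 7, 9}; 0 is a member.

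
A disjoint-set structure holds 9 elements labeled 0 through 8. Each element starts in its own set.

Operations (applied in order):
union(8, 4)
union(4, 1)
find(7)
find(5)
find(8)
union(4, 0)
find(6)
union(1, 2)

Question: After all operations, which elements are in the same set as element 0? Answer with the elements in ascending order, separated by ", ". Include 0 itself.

Step 1: union(8, 4) -> merged; set of 8 now {4, 8}
Step 2: union(4, 1) -> merged; set of 4 now {1, 4, 8}
Step 3: find(7) -> no change; set of 7 is {7}
Step 4: find(5) -> no change; set of 5 is {5}
Step 5: find(8) -> no change; set of 8 is {1, 4, 8}
Step 6: union(4, 0) -> merged; set of 4 now {0, 1, 4, 8}
Step 7: find(6) -> no change; set of 6 is {6}
Step 8: union(1, 2) -> merged; set of 1 now {0, 1, 2, 4, 8}
Component of 0: {0, 1, 2, 4, 8}

Answer: 0, 1, 2, 4, 8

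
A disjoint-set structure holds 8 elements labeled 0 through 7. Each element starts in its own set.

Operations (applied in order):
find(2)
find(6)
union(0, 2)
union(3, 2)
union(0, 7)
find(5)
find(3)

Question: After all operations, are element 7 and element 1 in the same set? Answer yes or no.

Answer: no

Derivation:
Step 1: find(2) -> no change; set of 2 is {2}
Step 2: find(6) -> no change; set of 6 is {6}
Step 3: union(0, 2) -> merged; set of 0 now {0, 2}
Step 4: union(3, 2) -> merged; set of 3 now {0, 2, 3}
Step 5: union(0, 7) -> merged; set of 0 now {0, 2, 3, 7}
Step 6: find(5) -> no change; set of 5 is {5}
Step 7: find(3) -> no change; set of 3 is {0, 2, 3, 7}
Set of 7: {0, 2, 3, 7}; 1 is not a member.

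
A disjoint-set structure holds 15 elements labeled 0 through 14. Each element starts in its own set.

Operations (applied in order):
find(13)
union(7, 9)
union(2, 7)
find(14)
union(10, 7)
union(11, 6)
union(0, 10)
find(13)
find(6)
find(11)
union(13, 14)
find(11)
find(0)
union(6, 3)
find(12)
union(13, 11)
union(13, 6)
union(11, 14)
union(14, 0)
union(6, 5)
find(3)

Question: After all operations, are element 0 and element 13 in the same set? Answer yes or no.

Answer: yes

Derivation:
Step 1: find(13) -> no change; set of 13 is {13}
Step 2: union(7, 9) -> merged; set of 7 now {7, 9}
Step 3: union(2, 7) -> merged; set of 2 now {2, 7, 9}
Step 4: find(14) -> no change; set of 14 is {14}
Step 5: union(10, 7) -> merged; set of 10 now {2, 7, 9, 10}
Step 6: union(11, 6) -> merged; set of 11 now {6, 11}
Step 7: union(0, 10) -> merged; set of 0 now {0, 2, 7, 9, 10}
Step 8: find(13) -> no change; set of 13 is {13}
Step 9: find(6) -> no change; set of 6 is {6, 11}
Step 10: find(11) -> no change; set of 11 is {6, 11}
Step 11: union(13, 14) -> merged; set of 13 now {13, 14}
Step 12: find(11) -> no change; set of 11 is {6, 11}
Step 13: find(0) -> no change; set of 0 is {0, 2, 7, 9, 10}
Step 14: union(6, 3) -> merged; set of 6 now {3, 6, 11}
Step 15: find(12) -> no change; set of 12 is {12}
Step 16: union(13, 11) -> merged; set of 13 now {3, 6, 11, 13, 14}
Step 17: union(13, 6) -> already same set; set of 13 now {3, 6, 11, 13, 14}
Step 18: union(11, 14) -> already same set; set of 11 now {3, 6, 11, 13, 14}
Step 19: union(14, 0) -> merged; set of 14 now {0, 2, 3, 6, 7, 9, 10, 11, 13, 14}
Step 20: union(6, 5) -> merged; set of 6 now {0, 2, 3, 5, 6, 7, 9, 10, 11, 13, 14}
Step 21: find(3) -> no change; set of 3 is {0, 2, 3, 5, 6, 7, 9, 10, 11, 13, 14}
Set of 0: {0, 2, 3, 5, 6, 7, 9, 10, 11, 13, 14}; 13 is a member.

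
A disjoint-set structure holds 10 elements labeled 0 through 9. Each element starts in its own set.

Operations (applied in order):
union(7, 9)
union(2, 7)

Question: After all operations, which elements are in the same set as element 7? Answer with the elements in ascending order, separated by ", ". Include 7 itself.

Step 1: union(7, 9) -> merged; set of 7 now {7, 9}
Step 2: union(2, 7) -> merged; set of 2 now {2, 7, 9}
Component of 7: {2, 7, 9}

Answer: 2, 7, 9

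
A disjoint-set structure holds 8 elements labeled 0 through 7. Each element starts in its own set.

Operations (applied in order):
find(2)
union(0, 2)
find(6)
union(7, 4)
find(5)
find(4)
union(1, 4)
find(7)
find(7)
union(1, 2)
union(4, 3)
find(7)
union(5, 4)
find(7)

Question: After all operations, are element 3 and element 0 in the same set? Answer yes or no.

Answer: yes

Derivation:
Step 1: find(2) -> no change; set of 2 is {2}
Step 2: union(0, 2) -> merged; set of 0 now {0, 2}
Step 3: find(6) -> no change; set of 6 is {6}
Step 4: union(7, 4) -> merged; set of 7 now {4, 7}
Step 5: find(5) -> no change; set of 5 is {5}
Step 6: find(4) -> no change; set of 4 is {4, 7}
Step 7: union(1, 4) -> merged; set of 1 now {1, 4, 7}
Step 8: find(7) -> no change; set of 7 is {1, 4, 7}
Step 9: find(7) -> no change; set of 7 is {1, 4, 7}
Step 10: union(1, 2) -> merged; set of 1 now {0, 1, 2, 4, 7}
Step 11: union(4, 3) -> merged; set of 4 now {0, 1, 2, 3, 4, 7}
Step 12: find(7) -> no change; set of 7 is {0, 1, 2, 3, 4, 7}
Step 13: union(5, 4) -> merged; set of 5 now {0, 1, 2, 3, 4, 5, 7}
Step 14: find(7) -> no change; set of 7 is {0, 1, 2, 3, 4, 5, 7}
Set of 3: {0, 1, 2, 3, 4, 5, 7}; 0 is a member.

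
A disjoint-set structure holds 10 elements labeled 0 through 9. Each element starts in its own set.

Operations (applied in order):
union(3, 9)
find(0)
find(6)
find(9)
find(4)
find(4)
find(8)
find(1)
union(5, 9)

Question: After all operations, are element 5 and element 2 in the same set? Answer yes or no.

Step 1: union(3, 9) -> merged; set of 3 now {3, 9}
Step 2: find(0) -> no change; set of 0 is {0}
Step 3: find(6) -> no change; set of 6 is {6}
Step 4: find(9) -> no change; set of 9 is {3, 9}
Step 5: find(4) -> no change; set of 4 is {4}
Step 6: find(4) -> no change; set of 4 is {4}
Step 7: find(8) -> no change; set of 8 is {8}
Step 8: find(1) -> no change; set of 1 is {1}
Step 9: union(5, 9) -> merged; set of 5 now {3, 5, 9}
Set of 5: {3, 5, 9}; 2 is not a member.

Answer: no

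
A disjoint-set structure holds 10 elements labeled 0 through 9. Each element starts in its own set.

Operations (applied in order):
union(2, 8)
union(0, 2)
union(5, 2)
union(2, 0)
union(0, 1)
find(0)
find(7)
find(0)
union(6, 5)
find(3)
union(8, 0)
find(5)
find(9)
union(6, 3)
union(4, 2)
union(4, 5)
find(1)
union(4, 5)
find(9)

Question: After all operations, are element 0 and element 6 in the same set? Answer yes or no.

Step 1: union(2, 8) -> merged; set of 2 now {2, 8}
Step 2: union(0, 2) -> merged; set of 0 now {0, 2, 8}
Step 3: union(5, 2) -> merged; set of 5 now {0, 2, 5, 8}
Step 4: union(2, 0) -> already same set; set of 2 now {0, 2, 5, 8}
Step 5: union(0, 1) -> merged; set of 0 now {0, 1, 2, 5, 8}
Step 6: find(0) -> no change; set of 0 is {0, 1, 2, 5, 8}
Step 7: find(7) -> no change; set of 7 is {7}
Step 8: find(0) -> no change; set of 0 is {0, 1, 2, 5, 8}
Step 9: union(6, 5) -> merged; set of 6 now {0, 1, 2, 5, 6, 8}
Step 10: find(3) -> no change; set of 3 is {3}
Step 11: union(8, 0) -> already same set; set of 8 now {0, 1, 2, 5, 6, 8}
Step 12: find(5) -> no change; set of 5 is {0, 1, 2, 5, 6, 8}
Step 13: find(9) -> no change; set of 9 is {9}
Step 14: union(6, 3) -> merged; set of 6 now {0, 1, 2, 3, 5, 6, 8}
Step 15: union(4, 2) -> merged; set of 4 now {0, 1, 2, 3, 4, 5, 6, 8}
Step 16: union(4, 5) -> already same set; set of 4 now {0, 1, 2, 3, 4, 5, 6, 8}
Step 17: find(1) -> no change; set of 1 is {0, 1, 2, 3, 4, 5, 6, 8}
Step 18: union(4, 5) -> already same set; set of 4 now {0, 1, 2, 3, 4, 5, 6, 8}
Step 19: find(9) -> no change; set of 9 is {9}
Set of 0: {0, 1, 2, 3, 4, 5, 6, 8}; 6 is a member.

Answer: yes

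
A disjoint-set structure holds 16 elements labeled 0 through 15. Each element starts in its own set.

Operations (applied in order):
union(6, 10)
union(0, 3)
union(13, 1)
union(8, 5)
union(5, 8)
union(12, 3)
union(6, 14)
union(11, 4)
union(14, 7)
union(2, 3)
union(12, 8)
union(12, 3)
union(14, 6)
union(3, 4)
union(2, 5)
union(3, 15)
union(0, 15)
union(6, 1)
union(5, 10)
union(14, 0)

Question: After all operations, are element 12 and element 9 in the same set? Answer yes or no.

Step 1: union(6, 10) -> merged; set of 6 now {6, 10}
Step 2: union(0, 3) -> merged; set of 0 now {0, 3}
Step 3: union(13, 1) -> merged; set of 13 now {1, 13}
Step 4: union(8, 5) -> merged; set of 8 now {5, 8}
Step 5: union(5, 8) -> already same set; set of 5 now {5, 8}
Step 6: union(12, 3) -> merged; set of 12 now {0, 3, 12}
Step 7: union(6, 14) -> merged; set of 6 now {6, 10, 14}
Step 8: union(11, 4) -> merged; set of 11 now {4, 11}
Step 9: union(14, 7) -> merged; set of 14 now {6, 7, 10, 14}
Step 10: union(2, 3) -> merged; set of 2 now {0, 2, 3, 12}
Step 11: union(12, 8) -> merged; set of 12 now {0, 2, 3, 5, 8, 12}
Step 12: union(12, 3) -> already same set; set of 12 now {0, 2, 3, 5, 8, 12}
Step 13: union(14, 6) -> already same set; set of 14 now {6, 7, 10, 14}
Step 14: union(3, 4) -> merged; set of 3 now {0, 2, 3, 4, 5, 8, 11, 12}
Step 15: union(2, 5) -> already same set; set of 2 now {0, 2, 3, 4, 5, 8, 11, 12}
Step 16: union(3, 15) -> merged; set of 3 now {0, 2, 3, 4, 5, 8, 11, 12, 15}
Step 17: union(0, 15) -> already same set; set of 0 now {0, 2, 3, 4, 5, 8, 11, 12, 15}
Step 18: union(6, 1) -> merged; set of 6 now {1, 6, 7, 10, 13, 14}
Step 19: union(5, 10) -> merged; set of 5 now {0, 1, 2, 3, 4, 5, 6, 7, 8, 10, 11, 12, 13, 14, 15}
Step 20: union(14, 0) -> already same set; set of 14 now {0, 1, 2, 3, 4, 5, 6, 7, 8, 10, 11, 12, 13, 14, 15}
Set of 12: {0, 1, 2, 3, 4, 5, 6, 7, 8, 10, 11, 12, 13, 14, 15}; 9 is not a member.

Answer: no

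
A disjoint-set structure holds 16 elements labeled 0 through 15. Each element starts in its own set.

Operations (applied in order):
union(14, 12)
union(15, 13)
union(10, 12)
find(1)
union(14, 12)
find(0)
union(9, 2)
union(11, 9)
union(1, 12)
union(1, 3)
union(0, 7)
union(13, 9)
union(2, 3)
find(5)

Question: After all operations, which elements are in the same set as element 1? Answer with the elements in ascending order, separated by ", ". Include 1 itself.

Step 1: union(14, 12) -> merged; set of 14 now {12, 14}
Step 2: union(15, 13) -> merged; set of 15 now {13, 15}
Step 3: union(10, 12) -> merged; set of 10 now {10, 12, 14}
Step 4: find(1) -> no change; set of 1 is {1}
Step 5: union(14, 12) -> already same set; set of 14 now {10, 12, 14}
Step 6: find(0) -> no change; set of 0 is {0}
Step 7: union(9, 2) -> merged; set of 9 now {2, 9}
Step 8: union(11, 9) -> merged; set of 11 now {2, 9, 11}
Step 9: union(1, 12) -> merged; set of 1 now {1, 10, 12, 14}
Step 10: union(1, 3) -> merged; set of 1 now {1, 3, 10, 12, 14}
Step 11: union(0, 7) -> merged; set of 0 now {0, 7}
Step 12: union(13, 9) -> merged; set of 13 now {2, 9, 11, 13, 15}
Step 13: union(2, 3) -> merged; set of 2 now {1, 2, 3, 9, 10, 11, 12, 13, 14, 15}
Step 14: find(5) -> no change; set of 5 is {5}
Component of 1: {1, 2, 3, 9, 10, 11, 12, 13, 14, 15}

Answer: 1, 2, 3, 9, 10, 11, 12, 13, 14, 15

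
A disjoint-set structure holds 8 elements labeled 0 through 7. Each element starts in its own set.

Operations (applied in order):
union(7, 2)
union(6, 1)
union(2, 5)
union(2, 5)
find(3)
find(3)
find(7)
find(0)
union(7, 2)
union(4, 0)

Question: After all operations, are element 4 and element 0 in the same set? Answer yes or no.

Step 1: union(7, 2) -> merged; set of 7 now {2, 7}
Step 2: union(6, 1) -> merged; set of 6 now {1, 6}
Step 3: union(2, 5) -> merged; set of 2 now {2, 5, 7}
Step 4: union(2, 5) -> already same set; set of 2 now {2, 5, 7}
Step 5: find(3) -> no change; set of 3 is {3}
Step 6: find(3) -> no change; set of 3 is {3}
Step 7: find(7) -> no change; set of 7 is {2, 5, 7}
Step 8: find(0) -> no change; set of 0 is {0}
Step 9: union(7, 2) -> already same set; set of 7 now {2, 5, 7}
Step 10: union(4, 0) -> merged; set of 4 now {0, 4}
Set of 4: {0, 4}; 0 is a member.

Answer: yes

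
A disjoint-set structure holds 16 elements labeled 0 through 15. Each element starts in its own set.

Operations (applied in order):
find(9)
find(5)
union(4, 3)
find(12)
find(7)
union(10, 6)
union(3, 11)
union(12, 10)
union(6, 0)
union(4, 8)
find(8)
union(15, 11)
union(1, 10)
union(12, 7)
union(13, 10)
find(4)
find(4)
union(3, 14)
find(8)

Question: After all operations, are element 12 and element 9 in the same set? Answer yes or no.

Answer: no

Derivation:
Step 1: find(9) -> no change; set of 9 is {9}
Step 2: find(5) -> no change; set of 5 is {5}
Step 3: union(4, 3) -> merged; set of 4 now {3, 4}
Step 4: find(12) -> no change; set of 12 is {12}
Step 5: find(7) -> no change; set of 7 is {7}
Step 6: union(10, 6) -> merged; set of 10 now {6, 10}
Step 7: union(3, 11) -> merged; set of 3 now {3, 4, 11}
Step 8: union(12, 10) -> merged; set of 12 now {6, 10, 12}
Step 9: union(6, 0) -> merged; set of 6 now {0, 6, 10, 12}
Step 10: union(4, 8) -> merged; set of 4 now {3, 4, 8, 11}
Step 11: find(8) -> no change; set of 8 is {3, 4, 8, 11}
Step 12: union(15, 11) -> merged; set of 15 now {3, 4, 8, 11, 15}
Step 13: union(1, 10) -> merged; set of 1 now {0, 1, 6, 10, 12}
Step 14: union(12, 7) -> merged; set of 12 now {0, 1, 6, 7, 10, 12}
Step 15: union(13, 10) -> merged; set of 13 now {0, 1, 6, 7, 10, 12, 13}
Step 16: find(4) -> no change; set of 4 is {3, 4, 8, 11, 15}
Step 17: find(4) -> no change; set of 4 is {3, 4, 8, 11, 15}
Step 18: union(3, 14) -> merged; set of 3 now {3, 4, 8, 11, 14, 15}
Step 19: find(8) -> no change; set of 8 is {3, 4, 8, 11, 14, 15}
Set of 12: {0, 1, 6, 7, 10, 12, 13}; 9 is not a member.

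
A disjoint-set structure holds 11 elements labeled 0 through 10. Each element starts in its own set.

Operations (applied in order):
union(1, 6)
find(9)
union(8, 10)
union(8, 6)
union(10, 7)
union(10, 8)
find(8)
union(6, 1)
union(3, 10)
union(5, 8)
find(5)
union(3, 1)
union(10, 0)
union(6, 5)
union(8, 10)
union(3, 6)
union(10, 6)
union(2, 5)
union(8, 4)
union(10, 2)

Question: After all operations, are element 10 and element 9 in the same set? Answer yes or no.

Step 1: union(1, 6) -> merged; set of 1 now {1, 6}
Step 2: find(9) -> no change; set of 9 is {9}
Step 3: union(8, 10) -> merged; set of 8 now {8, 10}
Step 4: union(8, 6) -> merged; set of 8 now {1, 6, 8, 10}
Step 5: union(10, 7) -> merged; set of 10 now {1, 6, 7, 8, 10}
Step 6: union(10, 8) -> already same set; set of 10 now {1, 6, 7, 8, 10}
Step 7: find(8) -> no change; set of 8 is {1, 6, 7, 8, 10}
Step 8: union(6, 1) -> already same set; set of 6 now {1, 6, 7, 8, 10}
Step 9: union(3, 10) -> merged; set of 3 now {1, 3, 6, 7, 8, 10}
Step 10: union(5, 8) -> merged; set of 5 now {1, 3, 5, 6, 7, 8, 10}
Step 11: find(5) -> no change; set of 5 is {1, 3, 5, 6, 7, 8, 10}
Step 12: union(3, 1) -> already same set; set of 3 now {1, 3, 5, 6, 7, 8, 10}
Step 13: union(10, 0) -> merged; set of 10 now {0, 1, 3, 5, 6, 7, 8, 10}
Step 14: union(6, 5) -> already same set; set of 6 now {0, 1, 3, 5, 6, 7, 8, 10}
Step 15: union(8, 10) -> already same set; set of 8 now {0, 1, 3, 5, 6, 7, 8, 10}
Step 16: union(3, 6) -> already same set; set of 3 now {0, 1, 3, 5, 6, 7, 8, 10}
Step 17: union(10, 6) -> already same set; set of 10 now {0, 1, 3, 5, 6, 7, 8, 10}
Step 18: union(2, 5) -> merged; set of 2 now {0, 1, 2, 3, 5, 6, 7, 8, 10}
Step 19: union(8, 4) -> merged; set of 8 now {0, 1, 2, 3, 4, 5, 6, 7, 8, 10}
Step 20: union(10, 2) -> already same set; set of 10 now {0, 1, 2, 3, 4, 5, 6, 7, 8, 10}
Set of 10: {0, 1, 2, 3, 4, 5, 6, 7, 8, 10}; 9 is not a member.

Answer: no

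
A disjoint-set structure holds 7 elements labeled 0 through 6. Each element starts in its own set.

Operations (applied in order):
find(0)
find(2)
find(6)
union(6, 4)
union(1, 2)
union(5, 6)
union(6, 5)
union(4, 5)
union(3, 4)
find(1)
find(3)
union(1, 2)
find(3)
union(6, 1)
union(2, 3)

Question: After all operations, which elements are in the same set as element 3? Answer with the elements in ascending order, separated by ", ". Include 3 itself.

Answer: 1, 2, 3, 4, 5, 6

Derivation:
Step 1: find(0) -> no change; set of 0 is {0}
Step 2: find(2) -> no change; set of 2 is {2}
Step 3: find(6) -> no change; set of 6 is {6}
Step 4: union(6, 4) -> merged; set of 6 now {4, 6}
Step 5: union(1, 2) -> merged; set of 1 now {1, 2}
Step 6: union(5, 6) -> merged; set of 5 now {4, 5, 6}
Step 7: union(6, 5) -> already same set; set of 6 now {4, 5, 6}
Step 8: union(4, 5) -> already same set; set of 4 now {4, 5, 6}
Step 9: union(3, 4) -> merged; set of 3 now {3, 4, 5, 6}
Step 10: find(1) -> no change; set of 1 is {1, 2}
Step 11: find(3) -> no change; set of 3 is {3, 4, 5, 6}
Step 12: union(1, 2) -> already same set; set of 1 now {1, 2}
Step 13: find(3) -> no change; set of 3 is {3, 4, 5, 6}
Step 14: union(6, 1) -> merged; set of 6 now {1, 2, 3, 4, 5, 6}
Step 15: union(2, 3) -> already same set; set of 2 now {1, 2, 3, 4, 5, 6}
Component of 3: {1, 2, 3, 4, 5, 6}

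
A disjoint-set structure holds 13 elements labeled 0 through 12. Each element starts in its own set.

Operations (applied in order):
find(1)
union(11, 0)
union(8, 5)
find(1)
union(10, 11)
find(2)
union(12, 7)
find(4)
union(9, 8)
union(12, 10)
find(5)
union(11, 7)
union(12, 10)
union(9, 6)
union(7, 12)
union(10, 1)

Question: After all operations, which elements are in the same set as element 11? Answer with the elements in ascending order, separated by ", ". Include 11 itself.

Step 1: find(1) -> no change; set of 1 is {1}
Step 2: union(11, 0) -> merged; set of 11 now {0, 11}
Step 3: union(8, 5) -> merged; set of 8 now {5, 8}
Step 4: find(1) -> no change; set of 1 is {1}
Step 5: union(10, 11) -> merged; set of 10 now {0, 10, 11}
Step 6: find(2) -> no change; set of 2 is {2}
Step 7: union(12, 7) -> merged; set of 12 now {7, 12}
Step 8: find(4) -> no change; set of 4 is {4}
Step 9: union(9, 8) -> merged; set of 9 now {5, 8, 9}
Step 10: union(12, 10) -> merged; set of 12 now {0, 7, 10, 11, 12}
Step 11: find(5) -> no change; set of 5 is {5, 8, 9}
Step 12: union(11, 7) -> already same set; set of 11 now {0, 7, 10, 11, 12}
Step 13: union(12, 10) -> already same set; set of 12 now {0, 7, 10, 11, 12}
Step 14: union(9, 6) -> merged; set of 9 now {5, 6, 8, 9}
Step 15: union(7, 12) -> already same set; set of 7 now {0, 7, 10, 11, 12}
Step 16: union(10, 1) -> merged; set of 10 now {0, 1, 7, 10, 11, 12}
Component of 11: {0, 1, 7, 10, 11, 12}

Answer: 0, 1, 7, 10, 11, 12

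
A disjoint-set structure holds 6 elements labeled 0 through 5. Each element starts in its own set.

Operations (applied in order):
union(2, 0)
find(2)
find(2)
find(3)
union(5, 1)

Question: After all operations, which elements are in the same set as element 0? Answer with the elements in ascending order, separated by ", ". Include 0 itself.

Answer: 0, 2

Derivation:
Step 1: union(2, 0) -> merged; set of 2 now {0, 2}
Step 2: find(2) -> no change; set of 2 is {0, 2}
Step 3: find(2) -> no change; set of 2 is {0, 2}
Step 4: find(3) -> no change; set of 3 is {3}
Step 5: union(5, 1) -> merged; set of 5 now {1, 5}
Component of 0: {0, 2}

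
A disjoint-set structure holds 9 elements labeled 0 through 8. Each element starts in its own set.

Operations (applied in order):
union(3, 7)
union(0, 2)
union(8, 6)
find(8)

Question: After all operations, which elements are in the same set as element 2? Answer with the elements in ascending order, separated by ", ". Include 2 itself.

Step 1: union(3, 7) -> merged; set of 3 now {3, 7}
Step 2: union(0, 2) -> merged; set of 0 now {0, 2}
Step 3: union(8, 6) -> merged; set of 8 now {6, 8}
Step 4: find(8) -> no change; set of 8 is {6, 8}
Component of 2: {0, 2}

Answer: 0, 2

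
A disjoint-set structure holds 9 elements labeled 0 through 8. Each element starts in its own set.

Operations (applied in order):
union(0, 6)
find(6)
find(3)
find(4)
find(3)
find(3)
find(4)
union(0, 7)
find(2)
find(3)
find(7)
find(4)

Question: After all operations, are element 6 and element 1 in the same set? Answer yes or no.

Step 1: union(0, 6) -> merged; set of 0 now {0, 6}
Step 2: find(6) -> no change; set of 6 is {0, 6}
Step 3: find(3) -> no change; set of 3 is {3}
Step 4: find(4) -> no change; set of 4 is {4}
Step 5: find(3) -> no change; set of 3 is {3}
Step 6: find(3) -> no change; set of 3 is {3}
Step 7: find(4) -> no change; set of 4 is {4}
Step 8: union(0, 7) -> merged; set of 0 now {0, 6, 7}
Step 9: find(2) -> no change; set of 2 is {2}
Step 10: find(3) -> no change; set of 3 is {3}
Step 11: find(7) -> no change; set of 7 is {0, 6, 7}
Step 12: find(4) -> no change; set of 4 is {4}
Set of 6: {0, 6, 7}; 1 is not a member.

Answer: no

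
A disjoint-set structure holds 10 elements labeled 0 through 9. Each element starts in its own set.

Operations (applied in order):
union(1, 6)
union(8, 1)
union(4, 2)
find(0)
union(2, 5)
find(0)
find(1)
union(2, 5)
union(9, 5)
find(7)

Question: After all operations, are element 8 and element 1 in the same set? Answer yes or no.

Step 1: union(1, 6) -> merged; set of 1 now {1, 6}
Step 2: union(8, 1) -> merged; set of 8 now {1, 6, 8}
Step 3: union(4, 2) -> merged; set of 4 now {2, 4}
Step 4: find(0) -> no change; set of 0 is {0}
Step 5: union(2, 5) -> merged; set of 2 now {2, 4, 5}
Step 6: find(0) -> no change; set of 0 is {0}
Step 7: find(1) -> no change; set of 1 is {1, 6, 8}
Step 8: union(2, 5) -> already same set; set of 2 now {2, 4, 5}
Step 9: union(9, 5) -> merged; set of 9 now {2, 4, 5, 9}
Step 10: find(7) -> no change; set of 7 is {7}
Set of 8: {1, 6, 8}; 1 is a member.

Answer: yes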